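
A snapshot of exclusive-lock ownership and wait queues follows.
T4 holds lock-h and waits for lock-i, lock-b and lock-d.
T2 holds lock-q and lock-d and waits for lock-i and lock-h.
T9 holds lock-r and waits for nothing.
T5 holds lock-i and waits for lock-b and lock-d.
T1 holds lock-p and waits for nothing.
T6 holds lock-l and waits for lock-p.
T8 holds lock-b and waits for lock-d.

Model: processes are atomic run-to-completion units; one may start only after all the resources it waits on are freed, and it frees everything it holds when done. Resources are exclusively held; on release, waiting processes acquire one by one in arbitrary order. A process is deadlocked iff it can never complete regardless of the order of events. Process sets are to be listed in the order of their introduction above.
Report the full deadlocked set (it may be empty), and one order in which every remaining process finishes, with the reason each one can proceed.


Deadlocked set: T4, T2, T5 and T8.
Key observation: along T4 -> T2 -> T4, each member waits on what the next one holds — a deadlock; T5 and T8 are caught in further circular waits.
A valid finishing order for the others: T1, T9, T6.
Check, step by step:
  T1 waits on nothing -> runs at once and releases lock-p
  T9 waits on nothing -> runs at once and releases lock-r
  run T6 (all its waits — lock-p — are resolved); releases lock-l


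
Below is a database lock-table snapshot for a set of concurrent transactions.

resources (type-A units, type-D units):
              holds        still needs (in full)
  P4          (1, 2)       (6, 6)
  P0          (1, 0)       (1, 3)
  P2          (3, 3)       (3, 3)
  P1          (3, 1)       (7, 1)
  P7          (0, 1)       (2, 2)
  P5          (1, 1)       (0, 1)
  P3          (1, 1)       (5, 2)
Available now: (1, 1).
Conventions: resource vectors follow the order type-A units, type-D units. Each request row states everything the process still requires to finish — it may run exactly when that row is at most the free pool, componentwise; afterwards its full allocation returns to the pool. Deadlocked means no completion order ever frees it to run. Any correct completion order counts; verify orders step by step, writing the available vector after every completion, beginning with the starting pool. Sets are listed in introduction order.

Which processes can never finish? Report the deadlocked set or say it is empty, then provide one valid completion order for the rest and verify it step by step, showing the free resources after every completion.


No process is deadlocked.
Key observation: no deadlock: P5 fits now, and the freed resources carry the rest through.
The rest can finish in the order P5, P7, P0, P2, P3, P4, P1. Check, step by step:
  pool = (1, 1)
  P5 needs (0, 1) <= (1, 1) -> finishes; pool += (1, 1) = (2, 2)
  P7 needs (2, 2) <= (2, 2) -> finishes; pool += (0, 1) = (2, 3)
  P0 needs (1, 3) <= (2, 3) -> finishes; pool += (1, 0) = (3, 3)
  P2 needs (3, 3) <= (3, 3) -> finishes; pool += (3, 3) = (6, 6)
  P3 needs (5, 2) <= (6, 6) -> finishes; pool += (1, 1) = (7, 7)
  P4 needs (6, 6) <= (7, 7) -> finishes; pool += (1, 2) = (8, 9)
  P1 needs (7, 1) <= (8, 9) -> finishes; pool += (3, 1) = (11, 10)


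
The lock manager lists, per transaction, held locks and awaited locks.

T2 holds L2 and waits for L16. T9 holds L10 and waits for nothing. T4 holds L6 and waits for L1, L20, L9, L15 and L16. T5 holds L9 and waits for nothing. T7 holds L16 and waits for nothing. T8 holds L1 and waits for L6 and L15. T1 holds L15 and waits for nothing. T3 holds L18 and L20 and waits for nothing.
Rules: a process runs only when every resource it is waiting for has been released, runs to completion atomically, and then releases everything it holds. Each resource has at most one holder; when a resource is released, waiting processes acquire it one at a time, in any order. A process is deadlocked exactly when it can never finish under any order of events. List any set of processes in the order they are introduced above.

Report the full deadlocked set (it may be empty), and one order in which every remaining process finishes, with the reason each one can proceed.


Deadlocked set: T4 and T8.
Key observation: along T4 -> T8 -> T4, each member waits on what the next one holds — a deadlock; no other process is dragged down with it.
A valid finishing order for the others: T7, T2, T3, T1, T5, T9.
Check, step by step:
  T7 waits on nothing -> runs at once and releases L16
  T2 waits on L16 — all released -> runs and releases L2
  T3 waits on nothing -> runs at once and releases L18 and L20
  T1 waits on nothing -> runs at once and releases L15
  T5 waits on nothing -> runs at once and releases L9
  T9 waits on nothing -> runs at once and releases L10


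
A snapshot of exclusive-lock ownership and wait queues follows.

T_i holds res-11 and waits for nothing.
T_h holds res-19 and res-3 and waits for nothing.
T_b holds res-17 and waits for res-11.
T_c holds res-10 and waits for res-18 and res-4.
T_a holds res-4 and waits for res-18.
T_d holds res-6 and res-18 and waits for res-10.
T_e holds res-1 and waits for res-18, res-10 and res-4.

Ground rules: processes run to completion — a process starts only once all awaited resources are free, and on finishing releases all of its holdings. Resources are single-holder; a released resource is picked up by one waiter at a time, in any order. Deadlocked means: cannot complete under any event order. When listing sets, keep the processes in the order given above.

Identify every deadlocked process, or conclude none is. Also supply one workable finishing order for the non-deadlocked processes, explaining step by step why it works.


The deadlocked set is T_c, T_a, T_d and T_e.
Key observation: T_c -> T_a -> T_d -> T_c is a circular wait — nothing in it can go first; T_e waits into the deadlock from upstream.
The rest can finish in the order T_i, T_h, T_b.
Step-by-step check:
  T_i: no waits; runs immediately, freeing res-11
  T_h: no waits; runs immediately, freeing res-19 and res-3
  T_b waits on res-11 — all released -> runs and releases res-17


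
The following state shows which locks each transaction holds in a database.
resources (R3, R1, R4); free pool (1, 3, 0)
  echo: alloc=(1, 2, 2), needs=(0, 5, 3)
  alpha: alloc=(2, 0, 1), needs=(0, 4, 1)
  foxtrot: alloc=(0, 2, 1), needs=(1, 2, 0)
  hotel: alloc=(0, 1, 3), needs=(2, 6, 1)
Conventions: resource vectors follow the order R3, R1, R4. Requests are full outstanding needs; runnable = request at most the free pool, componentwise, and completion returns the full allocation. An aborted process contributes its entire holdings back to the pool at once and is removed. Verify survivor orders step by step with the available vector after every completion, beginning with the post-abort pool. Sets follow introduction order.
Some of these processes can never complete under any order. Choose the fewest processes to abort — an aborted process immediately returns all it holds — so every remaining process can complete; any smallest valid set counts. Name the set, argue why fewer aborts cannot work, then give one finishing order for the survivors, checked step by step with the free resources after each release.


Abort echo.
Key observation: hotel was stuck for good until echo gave back (1, 2, 2); in the order shown it finishes at step 3.
Minimality: the empty abort set fails — the state is deadlocked as it stands.
One survivor order: foxtrot, alpha, hotel. Walking it through (post-abort pool first):
  pool = (2, 5, 2)
  foxtrot needs (1, 2, 0) <= (2, 5, 2) -> finishes; pool += (0, 2, 1) = (2, 7, 3)
  alpha needs (0, 4, 1) <= (2, 7, 3) -> finishes; pool += (2, 0, 1) = (4, 7, 4)
  hotel needs (2, 6, 1) <= (4, 7, 4) -> finishes; pool += (0, 1, 3) = (4, 8, 7)


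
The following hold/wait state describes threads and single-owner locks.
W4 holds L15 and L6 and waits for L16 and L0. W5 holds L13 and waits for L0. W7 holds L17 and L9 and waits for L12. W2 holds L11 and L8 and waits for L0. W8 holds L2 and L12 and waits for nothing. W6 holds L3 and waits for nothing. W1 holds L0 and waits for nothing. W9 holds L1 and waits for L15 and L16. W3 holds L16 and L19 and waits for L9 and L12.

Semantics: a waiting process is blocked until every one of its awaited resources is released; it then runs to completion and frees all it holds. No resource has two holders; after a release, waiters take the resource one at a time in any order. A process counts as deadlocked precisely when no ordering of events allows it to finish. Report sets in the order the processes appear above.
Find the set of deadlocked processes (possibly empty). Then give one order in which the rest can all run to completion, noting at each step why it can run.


No process is deadlocked.
Key observation: the wait relation is loop-free; peeling off processes with no waits unwinds the whole state.
The rest can finish in the order W1, W5, W8, W7, W3, W4, W9, W6, W2.
Verifying each step:
  W1: no waits; runs immediately, freeing L0
  W5 waits on L0 — all released -> runs and releases L13
  W8: no waits; runs immediately, freeing L2 and L12
  W7 waits on L12 — all released -> runs and releases L17 and L9
  W3 waits on L9 and L12 — all released -> runs and releases L16 and L19
  W4 waits on L16 and L0 — all released -> runs and releases L15 and L6
  W9 waits on L15 and L16 — all released -> runs and releases L1
  W6: no waits; runs immediately, freeing L3
  W2 waits on L0 — all released -> runs and releases L11 and L8


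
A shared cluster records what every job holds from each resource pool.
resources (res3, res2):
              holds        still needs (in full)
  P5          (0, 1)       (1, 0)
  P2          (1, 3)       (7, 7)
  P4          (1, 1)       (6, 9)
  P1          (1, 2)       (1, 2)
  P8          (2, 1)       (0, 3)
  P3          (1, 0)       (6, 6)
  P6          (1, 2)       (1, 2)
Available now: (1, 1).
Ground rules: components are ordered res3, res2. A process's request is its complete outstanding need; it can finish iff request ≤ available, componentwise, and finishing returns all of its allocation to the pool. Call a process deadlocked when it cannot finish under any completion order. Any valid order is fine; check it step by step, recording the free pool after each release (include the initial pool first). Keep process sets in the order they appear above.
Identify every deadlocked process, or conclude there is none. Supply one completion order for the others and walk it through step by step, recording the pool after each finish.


Deadlocked: P2, P4 and P3.
Key observation: no order helps: past P5, P6, P8, P1, the free pool tops out at (5, 7), below what each blocked process needs in res3.
One completion order for the rest: P5, P6, P8, P1. Step-by-step check:
  pool = (1, 1)
  run P5 (needs (1, 0), free (1, 1)); after release of (0, 1) the pool is (1, 2)
  run P6 (needs (1, 2), free (1, 2)); after release of (1, 2) the pool is (2, 4)
  run P8 (needs (0, 3), free (2, 4)); after release of (2, 1) the pool is (4, 5)
  run P1 (needs (1, 2), free (4, 5)); after release of (1, 2) the pool is (5, 7)
The stuck group stays short no matter what:
  P2 cannot run: need (7, 7) vs free (5, 7) (insufficient res3)
  P4 cannot run: need (6, 9) vs free (5, 7) (insufficient res3 and res2)
  P3 cannot run: need (6, 6) vs free (5, 7) (insufficient res3)


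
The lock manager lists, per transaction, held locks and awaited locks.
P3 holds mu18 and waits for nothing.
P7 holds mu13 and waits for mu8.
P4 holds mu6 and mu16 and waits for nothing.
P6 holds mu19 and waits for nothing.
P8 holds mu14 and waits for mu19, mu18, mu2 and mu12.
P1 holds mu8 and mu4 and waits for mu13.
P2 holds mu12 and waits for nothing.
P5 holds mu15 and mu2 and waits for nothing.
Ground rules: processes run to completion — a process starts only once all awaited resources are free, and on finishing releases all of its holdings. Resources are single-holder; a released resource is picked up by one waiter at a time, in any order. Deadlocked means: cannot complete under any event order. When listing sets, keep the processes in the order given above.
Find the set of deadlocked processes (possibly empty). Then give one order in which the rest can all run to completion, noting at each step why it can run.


Deadlocked set: P7 and P1.
Key observation: P7 -> P1 -> P7 is a circular wait — nothing in it can go first; no other process is dragged down with it.
The rest can finish in the order P4, P2, P5, P3, P6, P8.
Check, step by step:
  P4 waits on nothing -> runs at once and releases mu6 and mu16
  P2 waits on nothing -> runs at once and releases mu12
  P5 waits on nothing -> runs at once and releases mu15 and mu2
  P3 waits on nothing -> runs at once and releases mu18
  P6 waits on nothing -> runs at once and releases mu19
  P8 waits on mu19, mu18, mu2 and mu12 — all released -> runs and releases mu14


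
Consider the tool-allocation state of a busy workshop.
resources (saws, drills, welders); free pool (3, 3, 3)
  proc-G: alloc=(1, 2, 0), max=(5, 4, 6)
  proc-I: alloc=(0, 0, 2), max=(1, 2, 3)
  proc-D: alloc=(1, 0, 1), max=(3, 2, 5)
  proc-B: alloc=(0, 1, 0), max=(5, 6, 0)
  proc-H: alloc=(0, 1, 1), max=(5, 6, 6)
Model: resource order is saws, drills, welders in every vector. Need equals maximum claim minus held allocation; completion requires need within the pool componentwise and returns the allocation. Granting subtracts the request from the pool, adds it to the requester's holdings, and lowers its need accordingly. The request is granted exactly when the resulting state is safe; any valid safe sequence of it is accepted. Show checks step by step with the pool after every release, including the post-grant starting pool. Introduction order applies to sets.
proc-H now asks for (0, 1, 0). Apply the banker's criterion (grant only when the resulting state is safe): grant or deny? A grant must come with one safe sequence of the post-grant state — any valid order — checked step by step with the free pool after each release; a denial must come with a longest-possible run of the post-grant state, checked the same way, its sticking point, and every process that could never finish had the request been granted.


GRANT. The post-grant state is safe; one safe sequence: proc-I, proc-D, proc-G, proc-H, proc-B.
Key observation: (3, 2, 3) free after granting still covers proc-I first, and each release covers the next.
Step-by-step check of the post-grant state:
  pool = (3, 2, 3)
  proc-I: need (1, 2, 1) fits (3, 2, 3); releases (0, 0, 2), pool now (3, 2, 5)
  proc-D: need (2, 2, 4) fits (3, 2, 5); releases (1, 0, 1), pool now (4, 2, 6)
  proc-G: need (4, 2, 6) fits (4, 2, 6); releases (1, 2, 0), pool now (5, 4, 6)
  proc-H: need (5, 4, 5) fits (5, 4, 6); releases (0, 2, 1), pool now (5, 6, 7)
  proc-B: need (5, 5, 0) fits (5, 6, 7); releases (0, 1, 0), pool now (5, 7, 7)


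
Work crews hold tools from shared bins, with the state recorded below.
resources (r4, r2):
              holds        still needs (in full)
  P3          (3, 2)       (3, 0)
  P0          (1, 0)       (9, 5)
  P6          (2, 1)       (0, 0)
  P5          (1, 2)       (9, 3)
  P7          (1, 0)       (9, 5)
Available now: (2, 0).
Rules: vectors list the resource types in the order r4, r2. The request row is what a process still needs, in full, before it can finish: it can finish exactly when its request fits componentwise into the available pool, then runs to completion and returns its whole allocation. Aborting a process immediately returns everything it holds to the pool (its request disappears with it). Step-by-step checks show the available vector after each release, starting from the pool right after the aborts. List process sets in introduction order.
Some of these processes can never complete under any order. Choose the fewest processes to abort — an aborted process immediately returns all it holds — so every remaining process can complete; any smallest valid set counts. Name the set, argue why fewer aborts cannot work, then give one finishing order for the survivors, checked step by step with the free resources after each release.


The answer: abort P0 and P5.
Key observation: P7 had no path to completion before; after the abort of P0 and P5 ((2, 2) returned), step 3 is where it fits.
No one abort is enough; case by case: P3 alone leaves P0 blocked (short on r4 and r2); P0 alone leaves P5 blocked (short on r4); P6 alone leaves P0 blocked (short on r4 and r2); P5 alone leaves P0 blocked (short on r4); P7 alone leaves P0 blocked (short on r4 and r2).
The survivors complete as P6, P3, P7. Walking it through (starting from the post-abort pool):
  pool = (4, 2)
  P6: need (0, 0) fits (4, 2); releases (2, 1), pool now (6, 3)
  P3: need (3, 0) fits (6, 3); releases (3, 2), pool now (9, 5)
  P7: need (9, 5) fits (9, 5); releases (1, 0), pool now (10, 5)


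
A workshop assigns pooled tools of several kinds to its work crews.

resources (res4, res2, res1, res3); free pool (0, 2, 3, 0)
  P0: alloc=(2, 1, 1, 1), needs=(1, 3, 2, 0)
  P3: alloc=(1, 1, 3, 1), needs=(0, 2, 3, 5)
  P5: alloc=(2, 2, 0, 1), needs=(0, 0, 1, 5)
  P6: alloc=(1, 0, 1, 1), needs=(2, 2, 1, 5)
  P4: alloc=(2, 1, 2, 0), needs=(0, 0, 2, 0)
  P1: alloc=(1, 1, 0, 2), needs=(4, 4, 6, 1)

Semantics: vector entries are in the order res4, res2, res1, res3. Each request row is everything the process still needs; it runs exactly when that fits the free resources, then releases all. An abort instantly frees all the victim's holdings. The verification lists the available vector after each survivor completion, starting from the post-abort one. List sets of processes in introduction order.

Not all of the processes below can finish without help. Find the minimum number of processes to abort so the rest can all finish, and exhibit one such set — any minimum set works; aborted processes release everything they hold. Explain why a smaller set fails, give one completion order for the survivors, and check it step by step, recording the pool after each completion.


The answer: abort P5 and P6.
Key observation: P3 had no path to completion before; after the abort of P5 and P6 ((3, 2, 1, 2) returned), step 4 is where it fits.
Minimality, checking each single-abort alternative: P0 alone leaves P3 blocked (short on res3); P3 alone leaves P5 blocked (short on res3); P5 alone leaves P3 blocked (short on res3); P6 alone leaves P3 blocked (short on res3); P4 alone leaves P3 blocked (short on res3); P1 alone leaves P3 blocked (short on res3).
One survivor order: P4, P0, P1, P3. Walking it through (post-abort pool first):
  pool = (3, 4, 4, 2)
  P4: need (0, 0, 2, 0) fits (3, 4, 4, 2); releases (2, 1, 2, 0), pool now (5, 5, 6, 2)
  P0: need (1, 3, 2, 0) fits (5, 5, 6, 2); releases (2, 1, 1, 1), pool now (7, 6, 7, 3)
  P1: need (4, 4, 6, 1) fits (7, 6, 7, 3); releases (1, 1, 0, 2), pool now (8, 7, 7, 5)
  P3: need (0, 2, 3, 5) fits (8, 7, 7, 5); releases (1, 1, 3, 1), pool now (9, 8, 10, 6)


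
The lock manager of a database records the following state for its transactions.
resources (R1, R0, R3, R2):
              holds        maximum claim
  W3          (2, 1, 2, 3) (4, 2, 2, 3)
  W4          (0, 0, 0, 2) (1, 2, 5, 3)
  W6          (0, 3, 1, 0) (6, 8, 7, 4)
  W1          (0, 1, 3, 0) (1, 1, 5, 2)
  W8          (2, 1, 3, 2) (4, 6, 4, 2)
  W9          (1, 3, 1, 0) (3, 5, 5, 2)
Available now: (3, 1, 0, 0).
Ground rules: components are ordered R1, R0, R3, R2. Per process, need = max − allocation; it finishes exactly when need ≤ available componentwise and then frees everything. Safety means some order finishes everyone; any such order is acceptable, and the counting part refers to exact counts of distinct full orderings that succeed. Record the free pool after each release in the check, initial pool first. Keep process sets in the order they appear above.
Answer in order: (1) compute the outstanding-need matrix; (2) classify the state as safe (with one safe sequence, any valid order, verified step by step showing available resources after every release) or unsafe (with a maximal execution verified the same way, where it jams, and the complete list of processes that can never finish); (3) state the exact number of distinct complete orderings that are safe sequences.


(1) Need matrix, components ordered R1, R0, R3, R2:
  W3: (2, 1, 0, 0)
  W4: (1, 2, 5, 1)
  W6: (6, 5, 6, 4)
  W1: (1, 0, 2, 2)
  W8: (2, 5, 1, 0)
  W9: (2, 2, 4, 2)
(2) SAFE — a valid safe sequence is W3, W1, W4, W9, W8, W6.
Key observation: the order's first zero-slack moment is W3 ((2, 1, 0, 0) needed, (3, 1, 0, 0) free — a requested resource with nothing to spare).
Verifying each step:
  pool = (3, 1, 0, 0)
  run W3 (needs (2, 1, 0, 0), free (3, 1, 0, 0)); after release of (2, 1, 2, 3) the pool is (5, 2, 2, 3)
  run W1 (needs (1, 0, 2, 2), free (5, 2, 2, 3)); after release of (0, 1, 3, 0) the pool is (5, 3, 5, 3)
  run W4 (needs (1, 2, 5, 1), free (5, 3, 5, 3)); after release of (0, 0, 0, 2) the pool is (5, 3, 5, 5)
  run W9 (needs (2, 2, 4, 2), free (5, 3, 5, 5)); after release of (1, 3, 1, 0) the pool is (6, 6, 6, 5)
  run W8 (needs (2, 5, 1, 0), free (6, 6, 6, 5)); after release of (2, 1, 3, 2) the pool is (8, 7, 9, 7)
  run W6 (needs (6, 5, 6, 4), free (8, 7, 9, 7)); after release of (0, 3, 1, 0) the pool is (8, 10, 10, 7)
(3) Exactly 6 of the possible complete orderings are safe sequences.


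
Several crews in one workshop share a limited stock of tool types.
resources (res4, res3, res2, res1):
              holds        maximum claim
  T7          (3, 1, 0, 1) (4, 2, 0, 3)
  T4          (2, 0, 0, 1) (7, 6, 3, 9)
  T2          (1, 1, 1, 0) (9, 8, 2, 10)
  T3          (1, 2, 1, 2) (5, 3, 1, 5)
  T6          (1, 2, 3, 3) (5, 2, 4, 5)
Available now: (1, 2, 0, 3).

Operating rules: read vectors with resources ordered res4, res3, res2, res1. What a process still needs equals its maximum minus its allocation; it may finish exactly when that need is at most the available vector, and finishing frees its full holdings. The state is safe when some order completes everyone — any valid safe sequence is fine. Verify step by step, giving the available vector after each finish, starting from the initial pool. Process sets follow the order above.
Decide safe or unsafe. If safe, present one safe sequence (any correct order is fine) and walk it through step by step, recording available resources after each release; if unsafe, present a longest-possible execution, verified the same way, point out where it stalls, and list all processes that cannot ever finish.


SAFE, for example via the order T7, T3, T6, T4, T2.
Key observation: T7 is the earliest step where a requested resource binds exactly: need (1, 1, 0, 2), pool (1, 2, 0, 3) at its turn.
Verifying each step:
  pool = (1, 2, 0, 3)
  run T7 (needs (1, 1, 0, 2), free (1, 2, 0, 3)); after release of (3, 1, 0, 1) the pool is (4, 3, 0, 4)
  run T3 (needs (4, 1, 0, 3), free (4, 3, 0, 4)); after release of (1, 2, 1, 2) the pool is (5, 5, 1, 6)
  run T6 (needs (4, 0, 1, 2), free (5, 5, 1, 6)); after release of (1, 2, 3, 3) the pool is (6, 7, 4, 9)
  run T4 (needs (5, 6, 3, 8), free (6, 7, 4, 9)); after release of (2, 0, 0, 1) the pool is (8, 7, 4, 10)
  run T2 (needs (8, 7, 1, 10), free (8, 7, 4, 10)); after release of (1, 1, 1, 0) the pool is (9, 8, 5, 10)


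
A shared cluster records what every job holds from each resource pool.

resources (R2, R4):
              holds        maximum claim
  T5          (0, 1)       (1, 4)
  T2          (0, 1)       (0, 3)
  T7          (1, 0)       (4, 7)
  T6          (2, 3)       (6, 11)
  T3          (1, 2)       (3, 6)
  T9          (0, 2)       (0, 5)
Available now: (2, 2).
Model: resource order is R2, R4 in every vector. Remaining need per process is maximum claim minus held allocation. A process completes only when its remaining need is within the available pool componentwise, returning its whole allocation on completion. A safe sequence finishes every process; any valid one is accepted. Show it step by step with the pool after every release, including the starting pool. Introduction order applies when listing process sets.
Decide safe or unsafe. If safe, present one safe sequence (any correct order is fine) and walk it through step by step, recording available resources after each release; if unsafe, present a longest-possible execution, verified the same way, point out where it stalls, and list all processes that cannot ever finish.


SAFE, for example via the order T2, T5, T3, T9, T7, T6.
Key observation: reading the order forward, T2 is the first process whose need (0, 2) meets the free pool (2, 2) exactly on a resource it requests.
Check, step by step:
  pool = (2, 2)
  run T2 (needs (0, 2), free (2, 2)); after release of (0, 1) the pool is (2, 3)
  run T5 (needs (1, 3), free (2, 3)); after release of (0, 1) the pool is (2, 4)
  run T3 (needs (2, 4), free (2, 4)); after release of (1, 2) the pool is (3, 6)
  run T9 (needs (0, 3), free (3, 6)); after release of (0, 2) the pool is (3, 8)
  run T7 (needs (3, 7), free (3, 8)); after release of (1, 0) the pool is (4, 8)
  run T6 (needs (4, 8), free (4, 8)); after release of (2, 3) the pool is (6, 11)


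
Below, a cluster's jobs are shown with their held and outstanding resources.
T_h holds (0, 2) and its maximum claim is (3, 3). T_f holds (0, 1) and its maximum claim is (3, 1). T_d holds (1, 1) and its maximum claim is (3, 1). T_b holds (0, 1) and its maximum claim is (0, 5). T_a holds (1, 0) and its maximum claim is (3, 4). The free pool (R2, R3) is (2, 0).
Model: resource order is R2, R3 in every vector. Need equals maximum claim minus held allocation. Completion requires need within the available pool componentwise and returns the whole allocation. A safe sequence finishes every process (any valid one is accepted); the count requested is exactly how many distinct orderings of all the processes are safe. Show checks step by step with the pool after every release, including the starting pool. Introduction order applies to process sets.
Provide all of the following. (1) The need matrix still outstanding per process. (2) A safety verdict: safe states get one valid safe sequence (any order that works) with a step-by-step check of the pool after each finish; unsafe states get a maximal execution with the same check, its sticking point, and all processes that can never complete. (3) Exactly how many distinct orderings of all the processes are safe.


(1) Need matrix, components ordered R2, R3:
  T_h: (3, 1)
  T_f: (3, 0)
  T_d: (2, 0)
  T_b: (0, 4)
  T_a: (2, 4)
(2) The state is SAFE; one workable sequence: T_d, T_f, T_h, T_b, T_a.
Key observation: reading the order forward, T_d is the first process whose need (2, 0) meets the free pool (2, 0) exactly on a resource it requests.
Step-by-step check:
  pool = (2, 0)
  run T_d (needs (2, 0), free (2, 0)); after release of (1, 1) the pool is (3, 1)
  run T_f (needs (3, 0), free (3, 1)); after release of (0, 1) the pool is (3, 2)
  run T_h (needs (3, 1), free (3, 2)); after release of (0, 2) the pool is (3, 4)
  run T_b (needs (0, 4), free (3, 4)); after release of (0, 1) the pool is (3, 5)
  run T_a (needs (2, 4), free (3, 5)); after release of (1, 0) the pool is (4, 5)
(3) Exactly 4 of the possible complete orderings are safe sequences.


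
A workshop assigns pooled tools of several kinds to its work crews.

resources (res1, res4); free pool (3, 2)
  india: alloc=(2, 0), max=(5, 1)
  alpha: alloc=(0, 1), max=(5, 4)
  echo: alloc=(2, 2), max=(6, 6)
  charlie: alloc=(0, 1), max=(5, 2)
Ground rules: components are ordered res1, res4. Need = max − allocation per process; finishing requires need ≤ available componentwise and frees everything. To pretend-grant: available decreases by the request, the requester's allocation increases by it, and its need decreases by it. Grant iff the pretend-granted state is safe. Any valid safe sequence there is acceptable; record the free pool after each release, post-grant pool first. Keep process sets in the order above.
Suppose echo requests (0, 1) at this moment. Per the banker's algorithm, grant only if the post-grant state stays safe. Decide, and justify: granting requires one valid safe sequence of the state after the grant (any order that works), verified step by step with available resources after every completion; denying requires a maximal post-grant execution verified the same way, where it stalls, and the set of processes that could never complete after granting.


DENY — the pretend-granted state is unsafe.
Key observation: the wall is res4: completing india, charlie brings the pool only to (5, 2), and all the rest need more.
After a pretend grant, a maximal execution: india, charlie — then nothing else fits. Step-by-step check:
  pool = (3, 1)
  run india (needs (3, 1), free (3, 1)); after release of (2, 0) the pool is (5, 1)
  run charlie (needs (5, 1), free (5, 1)); after release of (0, 1) the pool is (5, 2)
  blocked: alpha wants (5, 3), pool (5, 2) — not enough res4
  blocked: echo wants (4, 3), pool (5, 2) — not enough res4
Processes that could never finish after the grant: alpha and echo.


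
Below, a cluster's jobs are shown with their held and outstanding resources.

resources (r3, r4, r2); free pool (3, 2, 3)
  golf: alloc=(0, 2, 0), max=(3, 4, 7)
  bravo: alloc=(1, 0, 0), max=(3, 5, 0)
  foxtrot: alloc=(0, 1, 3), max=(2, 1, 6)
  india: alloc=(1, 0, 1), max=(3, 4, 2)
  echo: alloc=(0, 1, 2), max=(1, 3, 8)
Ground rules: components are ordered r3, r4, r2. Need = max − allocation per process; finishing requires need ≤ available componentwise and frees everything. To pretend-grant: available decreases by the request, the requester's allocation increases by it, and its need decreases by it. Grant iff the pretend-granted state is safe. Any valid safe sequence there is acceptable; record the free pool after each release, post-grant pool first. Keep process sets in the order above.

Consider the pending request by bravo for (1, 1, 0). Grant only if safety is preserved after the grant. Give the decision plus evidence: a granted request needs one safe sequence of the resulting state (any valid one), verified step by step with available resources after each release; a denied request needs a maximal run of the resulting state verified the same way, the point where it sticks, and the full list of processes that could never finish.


DENY — the pretend-granted state is unsafe.
Key observation: after foxtrot, echo the pool peaks at (2, 3, 8), and each blocked process is short somewhere: golf on r3; bravo on r4; india on r4.
Pretend the grant happened; the run foxtrot, echo goes as far as possible. Step-by-step check:
  pool = (2, 1, 3)
  foxtrot needs (2, 0, 3) <= (2, 1, 3) -> finishes; pool += (0, 1, 3) = (2, 2, 6)
  echo needs (1, 2, 6) <= (2, 2, 6) -> finishes; pool += (0, 1, 2) = (2, 3, 8)
  golf still needs (3, 2, 7) but only (2, 3, 8) is free — short on r3
  bravo still needs (1, 4, 0) but only (2, 3, 8) is free — short on r4
  india still needs (2, 4, 1) but only (2, 3, 8) is free — short on r4
Had the request been granted, golf, bravo and india could never finish.


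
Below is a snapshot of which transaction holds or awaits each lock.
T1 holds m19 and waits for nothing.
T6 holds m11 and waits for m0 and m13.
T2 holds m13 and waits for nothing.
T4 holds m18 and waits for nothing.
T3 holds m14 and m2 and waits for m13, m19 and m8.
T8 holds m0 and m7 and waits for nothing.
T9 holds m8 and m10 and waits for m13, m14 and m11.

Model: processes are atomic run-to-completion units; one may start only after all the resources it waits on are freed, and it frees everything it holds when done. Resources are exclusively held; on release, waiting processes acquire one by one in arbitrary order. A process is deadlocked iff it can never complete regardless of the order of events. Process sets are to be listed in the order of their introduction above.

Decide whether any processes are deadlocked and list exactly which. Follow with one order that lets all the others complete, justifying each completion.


Deadlocked set: T3 and T9.
Key observation: nobody on the ring T3 -> T9 -> T3 can start until another member finishes, which never happens; no other process is dragged down with it.
The rest can finish in the order T8, T2, T1, T4, T6.
Step-by-step check:
  T8 waits on nothing -> runs at once and releases m0 and m7
  T2 waits on nothing -> runs at once and releases m13
  T1 waits on nothing -> runs at once and releases m19
  T4 waits on nothing -> runs at once and releases m18
  T6: everything it awaited (m0 and m13) is free; runs, freeing m11


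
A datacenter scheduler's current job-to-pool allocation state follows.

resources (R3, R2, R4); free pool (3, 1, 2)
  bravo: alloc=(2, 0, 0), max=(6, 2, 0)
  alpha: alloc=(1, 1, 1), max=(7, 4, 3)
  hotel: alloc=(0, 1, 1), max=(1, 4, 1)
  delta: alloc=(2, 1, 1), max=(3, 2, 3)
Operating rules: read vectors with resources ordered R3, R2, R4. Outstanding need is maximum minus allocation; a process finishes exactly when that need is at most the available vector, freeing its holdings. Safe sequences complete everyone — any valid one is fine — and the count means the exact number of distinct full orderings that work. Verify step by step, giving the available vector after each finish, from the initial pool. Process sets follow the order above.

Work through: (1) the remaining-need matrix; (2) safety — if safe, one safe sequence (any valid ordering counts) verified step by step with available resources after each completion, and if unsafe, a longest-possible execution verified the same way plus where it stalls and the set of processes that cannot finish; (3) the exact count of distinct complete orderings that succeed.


(1) Outstanding need per process (order R3, R2, R4):
  bravo: (4, 2, 0)
  alpha: (6, 3, 2)
  hotel: (1, 3, 0)
  delta: (1, 1, 2)
(2) The state is UNSAFE.
Key observation: delta, bravo can finish, but then (7, 2, 3) is all there is, and the blocked group's R2 demands exceed it.
The run delta, bravo cannot be extended any further. Check, step by step:
  pool = (3, 1, 2)
  run delta (needs (1, 1, 2), free (3, 1, 2)); after release of (2, 1, 1) the pool is (5, 2, 3)
  run bravo (needs (4, 2, 0), free (5, 2, 3)); after release of (2, 0, 0) the pool is (7, 2, 3)
  alpha still needs (6, 3, 2) but only (7, 2, 3) is free — short on R2
  hotel still needs (1, 3, 0) but only (7, 2, 3) is free — short on R2
Never able to finish: alpha and hotel.
(3) Precisely 0 of the possible complete orderings are safe sequences.


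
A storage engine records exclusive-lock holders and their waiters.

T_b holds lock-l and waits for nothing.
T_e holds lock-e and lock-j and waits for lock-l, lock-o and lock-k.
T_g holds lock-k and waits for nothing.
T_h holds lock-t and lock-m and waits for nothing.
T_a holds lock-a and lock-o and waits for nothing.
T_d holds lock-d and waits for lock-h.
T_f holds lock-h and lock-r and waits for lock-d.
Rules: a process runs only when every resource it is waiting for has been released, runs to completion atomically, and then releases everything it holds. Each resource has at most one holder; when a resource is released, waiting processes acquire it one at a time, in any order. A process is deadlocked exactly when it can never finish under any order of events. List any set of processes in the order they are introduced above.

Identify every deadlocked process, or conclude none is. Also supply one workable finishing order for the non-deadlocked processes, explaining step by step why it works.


The deadlocked set is T_d and T_f.
Key observation: along T_d -> T_f -> T_d, each member waits on what the next one holds — a deadlock; no other process is dragged down with it.
A valid finishing order for the others: T_a, T_h, T_g, T_b, T_e.
Step-by-step check:
  run T_a (it waits on nothing); releases lock-a and lock-o
  run T_h (it waits on nothing); releases lock-t and lock-m
  run T_g (it waits on nothing); releases lock-k
  run T_b (it waits on nothing); releases lock-l
  T_e: everything it awaited (lock-l, lock-o and lock-k) is free; runs, freeing lock-e and lock-j


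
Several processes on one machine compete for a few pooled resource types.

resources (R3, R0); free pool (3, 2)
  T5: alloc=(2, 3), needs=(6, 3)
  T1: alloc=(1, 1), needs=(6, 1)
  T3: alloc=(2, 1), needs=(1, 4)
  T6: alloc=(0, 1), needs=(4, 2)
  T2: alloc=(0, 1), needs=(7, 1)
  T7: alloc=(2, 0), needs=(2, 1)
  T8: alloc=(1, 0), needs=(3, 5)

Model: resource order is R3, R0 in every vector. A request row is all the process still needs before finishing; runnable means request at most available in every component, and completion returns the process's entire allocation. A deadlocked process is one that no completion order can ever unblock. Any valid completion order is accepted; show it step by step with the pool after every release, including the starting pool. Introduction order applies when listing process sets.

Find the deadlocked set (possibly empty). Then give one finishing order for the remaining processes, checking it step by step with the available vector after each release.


The deadlocked set is T5, T1, T3, T2 and T8.
Key observation: after T7, T6 the pool peaks at (5, 3), and each blocked process is short somewhere: T5 on R3; T1 on R3; T3 on R0; T2 on R3; T8 on R0.
The rest can finish in the order T7, T6. Verifying each step:
  pool = (3, 2)
  run T7 (needs (2, 1), free (3, 2)); after release of (2, 0) the pool is (5, 2)
  run T6 (needs (4, 2), free (5, 2)); after release of (0, 1) the pool is (5, 3)
The stuck group stays short no matter what:
  T5 still needs (6, 3) but only (5, 3) is free — short on R3
  T1 still needs (6, 1) but only (5, 3) is free — short on R3
  T3 still needs (1, 4) but only (5, 3) is free — short on R0
  T2 still needs (7, 1) but only (5, 3) is free — short on R3
  T8 still needs (3, 5) but only (5, 3) is free — short on R0


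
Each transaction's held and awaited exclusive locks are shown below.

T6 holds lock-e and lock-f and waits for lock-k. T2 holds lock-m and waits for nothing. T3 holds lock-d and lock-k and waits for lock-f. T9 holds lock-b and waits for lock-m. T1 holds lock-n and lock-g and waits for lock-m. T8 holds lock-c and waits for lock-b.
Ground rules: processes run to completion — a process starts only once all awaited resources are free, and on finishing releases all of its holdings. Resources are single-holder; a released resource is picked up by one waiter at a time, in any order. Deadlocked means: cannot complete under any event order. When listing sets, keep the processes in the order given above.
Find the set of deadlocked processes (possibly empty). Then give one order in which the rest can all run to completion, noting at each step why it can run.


Deadlocked: T6 and T3.
Key observation: the loop T6 -> T3 -> T6 blocks itself forever; no other process is dragged down with it.
One completion order for the rest: T2, T1, T9, T8.
Verifying each step:
  T2 waits on nothing -> runs at once and releases lock-m
  T1: everything it awaited (lock-m) is free; runs, freeing lock-n and lock-g
  T9: everything it awaited (lock-m) is free; runs, freeing lock-b
  T8: everything it awaited (lock-b) is free; runs, freeing lock-c


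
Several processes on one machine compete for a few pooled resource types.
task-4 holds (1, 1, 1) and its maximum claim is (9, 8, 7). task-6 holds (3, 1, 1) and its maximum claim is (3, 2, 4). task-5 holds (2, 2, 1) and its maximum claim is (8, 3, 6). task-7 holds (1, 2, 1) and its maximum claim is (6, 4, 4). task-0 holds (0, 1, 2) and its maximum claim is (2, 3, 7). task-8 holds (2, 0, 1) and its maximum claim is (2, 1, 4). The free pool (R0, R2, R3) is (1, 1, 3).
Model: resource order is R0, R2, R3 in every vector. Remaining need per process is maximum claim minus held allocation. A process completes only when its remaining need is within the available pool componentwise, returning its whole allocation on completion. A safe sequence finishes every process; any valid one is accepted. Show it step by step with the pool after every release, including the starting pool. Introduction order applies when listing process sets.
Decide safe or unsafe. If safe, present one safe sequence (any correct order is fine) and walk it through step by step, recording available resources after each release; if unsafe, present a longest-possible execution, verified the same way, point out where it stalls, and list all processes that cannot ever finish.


SAFE, for example via the order task-6, task-8, task-7, task-0, task-5, task-4.
Key observation: task-6 marks the first exact bind of the order: its need (0, 1, 3) fits the free (1, 1, 3) with zero slack on a requested resource.
Step-by-step check:
  pool = (1, 1, 3)
  task-6: need (0, 1, 3) fits (1, 1, 3); releases (3, 1, 1), pool now (4, 2, 4)
  task-8: need (0, 1, 3) fits (4, 2, 4); releases (2, 0, 1), pool now (6, 2, 5)
  task-7: need (5, 2, 3) fits (6, 2, 5); releases (1, 2, 1), pool now (7, 4, 6)
  task-0: need (2, 2, 5) fits (7, 4, 6); releases (0, 1, 2), pool now (7, 5, 8)
  task-5: need (6, 1, 5) fits (7, 5, 8); releases (2, 2, 1), pool now (9, 7, 9)
  task-4: need (8, 7, 6) fits (9, 7, 9); releases (1, 1, 1), pool now (10, 8, 10)
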